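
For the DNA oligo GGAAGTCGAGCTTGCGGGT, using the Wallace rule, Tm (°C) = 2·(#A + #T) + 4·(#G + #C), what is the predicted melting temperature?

Counting bases: T=4, G=9, A=3, C=3
A+T = 7, G+C = 12
Tm = 4·12 + 2·7 = 48 + 14 = 62°C

62°C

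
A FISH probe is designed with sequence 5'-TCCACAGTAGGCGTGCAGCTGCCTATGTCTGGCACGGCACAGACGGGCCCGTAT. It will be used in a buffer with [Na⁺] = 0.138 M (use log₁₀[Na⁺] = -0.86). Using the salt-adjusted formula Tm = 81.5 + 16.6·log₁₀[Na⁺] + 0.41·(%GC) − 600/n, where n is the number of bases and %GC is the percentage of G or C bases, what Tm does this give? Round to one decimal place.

Length n = 54. Base counts: C=17, G=17, T=10, A=10
G+C = 34, so %GC = 34/54 × 100 = 62.963%
Salt term: 16.6 × (-0.86) = -14.276
GC term: 0.41 × 62.963 = 25.815; length term: −600/54 = −11.111
Tm = 81.5 + (-14.276) + 25.815 − 11.111 = 81.928 → 81.9°C

81.9°C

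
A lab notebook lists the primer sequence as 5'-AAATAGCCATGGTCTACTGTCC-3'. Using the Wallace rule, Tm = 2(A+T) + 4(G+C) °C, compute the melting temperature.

Counting bases: G=4, C=6, T=6, A=6
A+T = 12, G+C = 10
Tm = 2×12 + 4×10 = 64°C

64°C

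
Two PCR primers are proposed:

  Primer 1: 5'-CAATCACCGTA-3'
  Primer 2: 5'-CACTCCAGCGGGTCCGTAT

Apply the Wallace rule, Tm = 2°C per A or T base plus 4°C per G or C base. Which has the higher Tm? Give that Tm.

Primer 2, 62°C

Primer 1: A+T=6, G+C=5 → Tm = 2(6)+4(5) = 32°C
Primer 2: A+T=7, G+C=12 → Tm = 2(7)+4(12) = 62°C
32°C vs 62°C → primer 2 is higher.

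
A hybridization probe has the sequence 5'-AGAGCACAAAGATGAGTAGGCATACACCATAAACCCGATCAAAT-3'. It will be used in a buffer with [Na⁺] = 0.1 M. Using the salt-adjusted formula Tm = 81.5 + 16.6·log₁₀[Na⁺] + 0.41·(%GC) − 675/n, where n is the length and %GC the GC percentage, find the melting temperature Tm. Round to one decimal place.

66.3°C

Length n = 44. Base counts: T=6, C=10, G=8, A=20
G+C = 18, so %GC = 18/44 × 100 = 40.909%
Salt term: 16.6 × (-1) = -16.6
GC term: 0.41 × 40.909 = 16.773; length term: −675/44 = −15.341
Tm = 81.5 + (-16.6) + 16.773 − 15.341 = 66.332 → 66.3°C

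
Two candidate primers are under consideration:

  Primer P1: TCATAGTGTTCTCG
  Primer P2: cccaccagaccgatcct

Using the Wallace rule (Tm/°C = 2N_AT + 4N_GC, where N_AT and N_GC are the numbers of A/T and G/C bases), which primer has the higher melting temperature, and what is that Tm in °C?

Primer P2, 56°C

Primer P1: A+T=8, G+C=6 → Tm = 2(8)+4(6) = 40°C
Primer P2: A+T=6, G+C=11 → Tm = 2(6)+4(11) = 56°C
40°C vs 56°C → primer P2 is higher.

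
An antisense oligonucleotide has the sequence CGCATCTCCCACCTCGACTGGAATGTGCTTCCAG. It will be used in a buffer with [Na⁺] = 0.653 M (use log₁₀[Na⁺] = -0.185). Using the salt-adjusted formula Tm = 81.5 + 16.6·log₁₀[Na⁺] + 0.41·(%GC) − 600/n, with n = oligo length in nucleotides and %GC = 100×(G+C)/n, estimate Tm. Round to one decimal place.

Length n = 34. Scanning the sequence gives G=7, A=6, T=8, C=13.
G+C = 20, so %GC = 20/34 × 100 = 58.824%
Salt term: 16.6 × (-0.185) = -3.071
GC term: 0.41 × 58.824 = 24.118; length term: −600/34 = −17.647
Tm = 81.5 + (-3.071) + 24.118 − 17.647 = 84.9 → 84.9°C

84.9°C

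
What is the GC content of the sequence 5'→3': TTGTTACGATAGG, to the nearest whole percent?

Base counts: C=1, T=5, A=3, G=4
G+C = 4 + 1 = 5 out of 13 bases
%GC = 5/13 × 100 = 38.46% ≈ 38%

38%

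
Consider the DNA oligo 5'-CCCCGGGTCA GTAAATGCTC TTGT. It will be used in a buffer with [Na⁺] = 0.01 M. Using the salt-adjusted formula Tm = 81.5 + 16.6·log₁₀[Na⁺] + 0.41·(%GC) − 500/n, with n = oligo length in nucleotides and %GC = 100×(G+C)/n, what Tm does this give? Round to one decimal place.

Length n = 24. C=7, G=6, T=7, A=4
G+C = 13, so %GC = 13/24 × 100 = 54.167%
Salt term: 16.6 × (-2) = -33.2
GC term: 0.41 × 54.167 = 22.208; length term: −500/24 = −20.833
Tm = 81.5 + (-33.2) + 22.208 − 20.833 = 49.675 → 49.7°C

49.7°C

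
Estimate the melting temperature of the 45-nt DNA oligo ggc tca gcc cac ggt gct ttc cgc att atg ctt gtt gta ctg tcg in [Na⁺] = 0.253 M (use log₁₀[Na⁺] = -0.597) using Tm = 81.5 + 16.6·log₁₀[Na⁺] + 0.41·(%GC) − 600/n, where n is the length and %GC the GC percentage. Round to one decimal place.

Length n = 45. Scanning the sequence gives A=5, T=15, C=13, G=12.
G+C = 25, so %GC = 25/45 × 100 = 55.556%
Salt term: 16.6 × (-0.597) = -9.91
GC term: 0.41 × 55.556 = 22.778; length term: −600/45 = −13.333
Tm = 81.5 + (-9.91) + 22.778 − 13.333 = 81.035 → 81.0°C

81.0°C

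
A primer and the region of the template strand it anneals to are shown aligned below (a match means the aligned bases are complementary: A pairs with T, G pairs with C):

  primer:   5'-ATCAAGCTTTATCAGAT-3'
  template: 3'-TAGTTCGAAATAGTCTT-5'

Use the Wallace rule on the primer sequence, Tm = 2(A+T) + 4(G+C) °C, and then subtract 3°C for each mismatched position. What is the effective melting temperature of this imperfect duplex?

Primer base counts: A=6, T=6, G=2, C=3 → A+T=12, G+C=5
Perfect-match Tm = 2(12) + 4(5) = 24 + 20 = 44°C
Mismatches (positions where the bases are not complementary): 1 (at position 17)
Effective Tm = 44 − 1×3 = 44 − 3 = 41°C

41°C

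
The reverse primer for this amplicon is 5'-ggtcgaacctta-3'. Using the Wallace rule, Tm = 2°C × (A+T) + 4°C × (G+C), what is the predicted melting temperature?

Counting bases: C=3, G=3, T=3, A=3
AT pairs contribute 6, GC pairs contribute 6.
Tm = 4·6 + 2·6 = 24 + 12 = 36°C

36°C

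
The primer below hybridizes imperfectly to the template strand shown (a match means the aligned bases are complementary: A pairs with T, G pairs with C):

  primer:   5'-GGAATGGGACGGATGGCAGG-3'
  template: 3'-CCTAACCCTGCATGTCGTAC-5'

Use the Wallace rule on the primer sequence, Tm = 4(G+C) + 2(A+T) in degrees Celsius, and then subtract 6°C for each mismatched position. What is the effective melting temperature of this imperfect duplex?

Primer base counts: A=5, T=2, G=11, C=2 → A+T=7, G+C=13
Perfect-match Tm = 2(7) + 4(13) = 14 + 52 = 66°C
Mismatches (positions where the bases are not complementary): 5 (at positions 4, 12, 14, 15, 19)
Effective Tm = 66 − 5×6 = 66 − 30 = 36°C

36°C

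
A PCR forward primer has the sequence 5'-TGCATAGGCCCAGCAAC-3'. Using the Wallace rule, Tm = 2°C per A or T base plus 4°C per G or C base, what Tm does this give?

54°C

Scanning the sequence gives G=4, C=6, T=2, A=5.
A+T = 7, G+C = 10
Tm = 4·10 + 2·7 = 40 + 14 = 54°C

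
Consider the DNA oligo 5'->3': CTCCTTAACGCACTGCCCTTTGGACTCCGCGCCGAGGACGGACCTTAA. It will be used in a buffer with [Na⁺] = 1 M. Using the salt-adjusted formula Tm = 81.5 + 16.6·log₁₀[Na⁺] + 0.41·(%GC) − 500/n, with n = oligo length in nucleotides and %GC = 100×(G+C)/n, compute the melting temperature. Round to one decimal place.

95.9°C

Length n = 48. Scanning the sequence gives T=10, C=18, G=11, A=9.
G+C = 29, so %GC = 29/48 × 100 = 60.417%
Salt term: 16.6 × (0) = 0
GC term: 0.41 × 60.417 = 24.771; length term: −500/48 = −10.417
Tm = 81.5 + (0) + 24.771 − 10.417 = 95.854 → 95.9°C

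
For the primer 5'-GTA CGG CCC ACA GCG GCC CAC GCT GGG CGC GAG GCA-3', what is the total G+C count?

28

A=6, G=14, T=2, C=14
Total G or C: 14 + 14 = 28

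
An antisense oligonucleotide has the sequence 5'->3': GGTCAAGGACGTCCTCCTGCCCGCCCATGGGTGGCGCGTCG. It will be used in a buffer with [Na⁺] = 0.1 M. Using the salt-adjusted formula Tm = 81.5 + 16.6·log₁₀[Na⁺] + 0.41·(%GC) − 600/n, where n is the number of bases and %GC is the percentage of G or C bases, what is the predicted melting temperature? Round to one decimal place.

Length n = 41. Base counts: A=4, T=7, C=15, G=15
G+C = 30, so %GC = 30/41 × 100 = 73.171%
Salt term: 16.6 × (-1) = -16.6
GC term: 0.41 × 73.171 = 30; length term: −600/41 = −14.634
Tm = 81.5 + (-16.6) + 30 − 14.634 = 80.266 → 80.3°C

80.3°C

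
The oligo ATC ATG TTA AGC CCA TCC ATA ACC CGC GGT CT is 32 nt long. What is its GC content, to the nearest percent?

50%

Counting bases: T=8, C=11, G=5, A=8
G+C = 5 + 11 = 16 out of 32 bases
%GC = 16/32 × 100 = 50% ≈ 50%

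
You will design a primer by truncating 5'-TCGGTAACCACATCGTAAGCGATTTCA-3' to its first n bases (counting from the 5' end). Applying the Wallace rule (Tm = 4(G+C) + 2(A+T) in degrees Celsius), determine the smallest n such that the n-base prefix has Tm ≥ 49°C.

n = 17

First 16 bases: TCGGTAACCACATCGT → Tm = 48°C (< 49°C)
First 17 bases: TCGGTAACCACATCGTA → Tm = 50°C (≥ 49°C)
Since every base adds ≥2°C, Tm only increases with n, so the threshold is first crossed at n = 17.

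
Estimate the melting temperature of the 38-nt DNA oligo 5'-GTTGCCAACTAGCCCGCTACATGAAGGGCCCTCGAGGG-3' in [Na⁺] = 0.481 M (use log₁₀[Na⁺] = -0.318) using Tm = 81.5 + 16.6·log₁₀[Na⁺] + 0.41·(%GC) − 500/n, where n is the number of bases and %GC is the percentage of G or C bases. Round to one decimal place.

Length n = 38. Base counts: C=12, G=12, T=6, A=8
G+C = 24, so %GC = 24/38 × 100 = 63.158%
Salt term: 16.6 × (-0.318) = -5.279
GC term: 0.41 × 63.158 = 25.895; length term: −500/38 = −13.158
Tm = 81.5 + (-5.279) + 25.895 − 13.158 = 88.958 → 89.0°C

89.0°C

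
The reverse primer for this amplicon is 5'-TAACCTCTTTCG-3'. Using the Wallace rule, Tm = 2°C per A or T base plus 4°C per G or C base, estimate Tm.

Counting bases: A=2, C=4, T=5, G=1
A+T = 7, G+C = 5
Tm = 2×7 + 4×5 = 34°C

34°C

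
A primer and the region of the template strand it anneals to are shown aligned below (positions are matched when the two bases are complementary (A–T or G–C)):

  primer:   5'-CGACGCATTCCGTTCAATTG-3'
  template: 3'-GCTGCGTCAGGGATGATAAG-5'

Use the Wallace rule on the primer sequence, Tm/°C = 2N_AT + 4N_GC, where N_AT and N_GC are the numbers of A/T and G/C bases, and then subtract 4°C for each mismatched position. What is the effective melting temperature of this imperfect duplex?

Primer base counts: A=4, T=6, G=4, C=6 → A+T=10, G+C=10
Perfect-match Tm = 2(10) + 4(10) = 20 + 40 = 60°C
Mismatches (positions where the bases are not complementary): 5 (at positions 8, 12, 14, 16, 20)
Effective Tm = 60 − 5×4 = 60 − 20 = 40°C

40°C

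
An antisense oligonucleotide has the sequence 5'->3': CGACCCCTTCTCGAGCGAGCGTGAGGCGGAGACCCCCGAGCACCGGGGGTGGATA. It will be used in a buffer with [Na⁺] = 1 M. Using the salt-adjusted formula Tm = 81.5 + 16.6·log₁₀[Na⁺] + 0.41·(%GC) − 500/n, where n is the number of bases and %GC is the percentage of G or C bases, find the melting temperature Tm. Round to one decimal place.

101.5°C

Length n = 55. Base counts: T=6, A=10, G=21, C=18
G+C = 39, so %GC = 39/55 × 100 = 70.909%
Salt term: 16.6 × (0) = 0
GC term: 0.41 × 70.909 = 29.073; length term: −500/55 = −9.091
Tm = 81.5 + (0) + 29.073 − 9.091 = 101.482 → 101.5°C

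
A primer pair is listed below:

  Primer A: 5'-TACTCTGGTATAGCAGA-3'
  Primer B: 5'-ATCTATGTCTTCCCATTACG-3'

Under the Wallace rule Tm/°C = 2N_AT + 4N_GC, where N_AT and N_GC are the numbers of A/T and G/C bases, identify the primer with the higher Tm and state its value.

Primer A: A+T=10, G+C=7 → Tm = 2(10)+4(7) = 48°C
Primer B: A+T=12, G+C=8 → Tm = 2(12)+4(8) = 56°C
48°C vs 56°C → primer B is higher.

Primer B, 56°C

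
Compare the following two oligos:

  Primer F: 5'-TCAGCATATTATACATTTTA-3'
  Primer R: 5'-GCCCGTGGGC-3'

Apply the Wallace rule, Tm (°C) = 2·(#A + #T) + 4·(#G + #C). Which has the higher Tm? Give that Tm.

Primer F, 48°C

Primer F: A+T=16, G+C=4 → Tm = 2(16)+4(4) = 48°C
Primer R: A+T=1, G+C=9 → Tm = 2(1)+4(9) = 38°C
48°C vs 38°C → primer F is higher.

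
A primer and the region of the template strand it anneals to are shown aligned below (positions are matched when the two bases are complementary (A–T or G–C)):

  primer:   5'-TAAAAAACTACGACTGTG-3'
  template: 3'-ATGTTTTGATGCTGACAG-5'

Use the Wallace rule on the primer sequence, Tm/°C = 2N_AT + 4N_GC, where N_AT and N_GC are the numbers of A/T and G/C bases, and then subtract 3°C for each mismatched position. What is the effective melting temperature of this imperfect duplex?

42°C

Primer base counts: A=8, T=4, G=3, C=3 → A+T=12, G+C=6
Perfect-match Tm = 2(12) + 4(6) = 24 + 24 = 48°C
Mismatches (positions where the bases are not complementary): 2 (at positions 3, 18)
Effective Tm = 48 − 2×3 = 48 − 6 = 42°C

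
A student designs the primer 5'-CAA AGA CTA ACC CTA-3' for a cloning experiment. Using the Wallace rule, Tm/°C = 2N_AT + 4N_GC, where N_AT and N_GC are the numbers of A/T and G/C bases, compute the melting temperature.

42°C

Base counts: T=2, G=1, A=7, C=5
So N_AT = 9 and N_GC = 6.
Tm = 4·6 + 2·9 = 24 + 18 = 42°C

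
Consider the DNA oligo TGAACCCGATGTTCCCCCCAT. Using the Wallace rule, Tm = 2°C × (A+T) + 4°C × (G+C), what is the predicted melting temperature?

Counting bases: A=4, G=3, T=5, C=9
AT pairs contribute 9, GC pairs contribute 12.
Tm = 2(9) + 4(12) = 18 + 48 = 66°C

66°C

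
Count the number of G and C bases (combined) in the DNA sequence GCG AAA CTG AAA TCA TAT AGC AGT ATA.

9

Scanning the sequence gives G=5, T=6, A=12, C=4.
G+C = 5 + 4 = 9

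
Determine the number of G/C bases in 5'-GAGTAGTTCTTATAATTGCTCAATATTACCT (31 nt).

9

Base counts: C=5, A=9, T=13, G=4
G+C = 4 + 5 = 9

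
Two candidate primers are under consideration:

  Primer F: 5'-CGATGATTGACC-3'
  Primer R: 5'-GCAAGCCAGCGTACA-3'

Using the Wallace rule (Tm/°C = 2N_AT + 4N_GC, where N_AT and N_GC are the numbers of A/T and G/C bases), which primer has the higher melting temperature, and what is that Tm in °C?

Primer F: A+T=6, G+C=6 → Tm = 2(6)+4(6) = 36°C
Primer R: A+T=6, G+C=9 → Tm = 2(6)+4(9) = 48°C
36°C vs 48°C → primer R is higher.

Primer R, 48°C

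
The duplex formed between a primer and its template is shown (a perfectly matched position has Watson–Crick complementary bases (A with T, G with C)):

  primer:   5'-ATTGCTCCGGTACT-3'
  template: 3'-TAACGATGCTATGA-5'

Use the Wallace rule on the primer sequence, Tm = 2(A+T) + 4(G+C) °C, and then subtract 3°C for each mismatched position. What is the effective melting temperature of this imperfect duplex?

36°C

Primer base counts: A=2, T=5, G=3, C=4 → A+T=7, G+C=7
Perfect-match Tm = 2(7) + 4(7) = 14 + 28 = 42°C
Mismatches (positions where the bases are not complementary): 2 (at positions 7, 10)
Effective Tm = 42 − 2×3 = 42 − 6 = 36°C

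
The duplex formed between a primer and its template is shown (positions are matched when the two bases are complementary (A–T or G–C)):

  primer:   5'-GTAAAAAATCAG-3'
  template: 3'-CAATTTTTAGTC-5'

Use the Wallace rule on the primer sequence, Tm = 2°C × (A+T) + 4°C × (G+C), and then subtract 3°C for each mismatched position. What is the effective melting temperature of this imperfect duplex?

27°C

Primer base counts: A=7, T=2, G=2, C=1 → A+T=9, G+C=3
Perfect-match Tm = 2(9) + 4(3) = 18 + 12 = 30°C
Mismatches (positions where the bases are not complementary): 1 (at position 3)
Effective Tm = 30 − 1×3 = 30 − 3 = 27°C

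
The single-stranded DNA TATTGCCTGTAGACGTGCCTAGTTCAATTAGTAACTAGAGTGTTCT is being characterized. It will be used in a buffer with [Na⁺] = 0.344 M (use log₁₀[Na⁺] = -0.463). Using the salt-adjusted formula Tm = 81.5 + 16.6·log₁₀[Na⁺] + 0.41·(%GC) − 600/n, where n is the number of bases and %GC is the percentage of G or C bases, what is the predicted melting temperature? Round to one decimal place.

76.8°C

Length n = 46. C=8, T=17, A=11, G=10
G+C = 18, so %GC = 18/46 × 100 = 39.13%
Salt term: 16.6 × (-0.463) = -7.686
GC term: 0.41 × 39.13 = 16.043; length term: −600/46 = −13.043
Tm = 81.5 + (-7.686) + 16.043 − 13.043 = 76.814 → 76.8°C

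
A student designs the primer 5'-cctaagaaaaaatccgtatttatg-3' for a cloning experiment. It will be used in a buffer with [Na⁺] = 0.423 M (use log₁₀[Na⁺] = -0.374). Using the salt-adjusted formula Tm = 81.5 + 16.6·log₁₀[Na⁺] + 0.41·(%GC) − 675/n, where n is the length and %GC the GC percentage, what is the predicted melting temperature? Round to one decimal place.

59.1°C

Length n = 24. Scanning the sequence gives C=4, T=7, A=10, G=3.
G+C = 7, so %GC = 7/24 × 100 = 29.167%
Salt term: 16.6 × (-0.374) = -6.208
GC term: 0.41 × 29.167 = 11.958; length term: −675/24 = −28.125
Tm = 81.5 + (-6.208) + 11.958 − 28.125 = 59.125 → 59.1°C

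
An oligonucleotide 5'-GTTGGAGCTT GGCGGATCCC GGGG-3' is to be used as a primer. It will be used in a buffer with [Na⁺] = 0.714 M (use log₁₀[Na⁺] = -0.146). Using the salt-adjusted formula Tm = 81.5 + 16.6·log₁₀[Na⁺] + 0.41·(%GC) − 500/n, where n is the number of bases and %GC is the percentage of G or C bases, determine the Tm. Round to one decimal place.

87.3°C

Length n = 24. A=2, G=12, T=5, C=5
G+C = 17, so %GC = 17/24 × 100 = 70.833%
Salt term: 16.6 × (-0.146) = -2.424
GC term: 0.41 × 70.833 = 29.042; length term: −500/24 = −20.833
Tm = 81.5 + (-2.424) + 29.042 − 20.833 = 87.285 → 87.3°C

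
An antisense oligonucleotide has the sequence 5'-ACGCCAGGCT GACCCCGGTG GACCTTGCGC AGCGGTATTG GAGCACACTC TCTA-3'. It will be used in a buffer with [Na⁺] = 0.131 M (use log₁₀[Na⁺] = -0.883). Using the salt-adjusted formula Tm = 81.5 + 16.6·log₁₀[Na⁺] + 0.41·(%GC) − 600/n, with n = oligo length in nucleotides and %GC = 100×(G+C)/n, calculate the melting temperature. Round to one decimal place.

81.5°C

Length n = 54. Counting bases: G=16, A=10, T=10, C=18
G+C = 34, so %GC = 34/54 × 100 = 62.963%
Salt term: 16.6 × (-0.883) = -14.658
GC term: 0.41 × 62.963 = 25.815; length term: −600/54 = −11.111
Tm = 81.5 + (-14.658) + 25.815 − 11.111 = 81.546 → 81.5°C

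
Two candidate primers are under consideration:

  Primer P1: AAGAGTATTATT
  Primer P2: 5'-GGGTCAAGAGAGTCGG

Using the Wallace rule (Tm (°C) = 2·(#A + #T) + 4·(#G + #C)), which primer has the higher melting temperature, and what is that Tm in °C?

Primer P1: A+T=10, G+C=2 → Tm = 2(10)+4(2) = 28°C
Primer P2: A+T=6, G+C=10 → Tm = 2(6)+4(10) = 52°C
28°C vs 52°C → primer P2 is higher.

Primer P2, 52°C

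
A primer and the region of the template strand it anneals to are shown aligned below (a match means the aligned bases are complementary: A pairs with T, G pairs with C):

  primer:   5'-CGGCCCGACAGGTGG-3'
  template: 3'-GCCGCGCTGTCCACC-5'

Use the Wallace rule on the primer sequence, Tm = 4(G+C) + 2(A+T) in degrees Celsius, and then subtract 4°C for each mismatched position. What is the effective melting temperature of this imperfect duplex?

Primer base counts: A=2, T=1, G=7, C=5 → A+T=3, G+C=12
Perfect-match Tm = 2(3) + 4(12) = 6 + 48 = 54°C
Mismatches (positions where the bases are not complementary): 1 (at position 5)
Effective Tm = 54 − 1×4 = 54 − 4 = 50°C

50°C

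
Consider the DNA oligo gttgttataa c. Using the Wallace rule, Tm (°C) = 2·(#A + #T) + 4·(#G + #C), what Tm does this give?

Base counts: C=1, A=3, G=2, T=5
So N_AT = 8 and N_GC = 3.
Tm = 4·3 + 2·8 = 12 + 16 = 28°C

28°C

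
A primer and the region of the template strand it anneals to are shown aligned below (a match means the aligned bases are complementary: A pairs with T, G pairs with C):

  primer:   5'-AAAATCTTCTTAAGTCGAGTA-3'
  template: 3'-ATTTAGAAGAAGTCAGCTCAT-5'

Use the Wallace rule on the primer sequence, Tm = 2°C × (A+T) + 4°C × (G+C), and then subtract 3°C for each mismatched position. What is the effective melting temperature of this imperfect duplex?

48°C

Primer base counts: A=8, T=7, G=3, C=3 → A+T=15, G+C=6
Perfect-match Tm = 2(15) + 4(6) = 30 + 24 = 54°C
Mismatches (positions where the bases are not complementary): 2 (at positions 1, 12)
Effective Tm = 54 − 2×3 = 54 − 6 = 48°C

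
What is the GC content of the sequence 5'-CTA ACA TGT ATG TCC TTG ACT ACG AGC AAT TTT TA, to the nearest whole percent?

Counting bases: C=7, A=10, G=5, T=13
G+C = 5 + 7 = 12 out of 35 bases
%GC = 12/35 × 100 = 34.29% ≈ 34%

34%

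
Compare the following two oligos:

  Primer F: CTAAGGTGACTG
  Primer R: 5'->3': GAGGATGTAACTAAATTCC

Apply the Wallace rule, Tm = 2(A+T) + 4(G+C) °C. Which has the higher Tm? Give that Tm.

Primer R, 52°C

Primer F: A+T=6, G+C=6 → Tm = 2(6)+4(6) = 36°C
Primer R: A+T=12, G+C=7 → Tm = 2(12)+4(7) = 52°C
36°C vs 52°C → primer R is higher.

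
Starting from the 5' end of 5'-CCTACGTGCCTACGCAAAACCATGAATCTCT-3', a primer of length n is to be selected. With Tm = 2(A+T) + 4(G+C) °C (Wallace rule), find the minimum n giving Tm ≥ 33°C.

n = 10

First 9 bases: CCTACGTGC → Tm = 30°C (< 33°C)
First 10 bases: CCTACGTGCC → Tm = 34°C (≥ 33°C)
Each additional base adds 2°C (A/T) or 4°C (G/C), so Tm is non-decreasing in n; n = 10 is the first length to reach 33°C.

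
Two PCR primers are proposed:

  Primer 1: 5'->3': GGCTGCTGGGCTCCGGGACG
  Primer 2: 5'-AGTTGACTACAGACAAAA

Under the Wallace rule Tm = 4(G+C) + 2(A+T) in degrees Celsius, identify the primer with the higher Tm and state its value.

Primer 1: A+T=4, G+C=16 → Tm = 2(4)+4(16) = 72°C
Primer 2: A+T=12, G+C=6 → Tm = 2(12)+4(6) = 48°C
72°C vs 48°C → primer 1 is higher.

Primer 1, 72°C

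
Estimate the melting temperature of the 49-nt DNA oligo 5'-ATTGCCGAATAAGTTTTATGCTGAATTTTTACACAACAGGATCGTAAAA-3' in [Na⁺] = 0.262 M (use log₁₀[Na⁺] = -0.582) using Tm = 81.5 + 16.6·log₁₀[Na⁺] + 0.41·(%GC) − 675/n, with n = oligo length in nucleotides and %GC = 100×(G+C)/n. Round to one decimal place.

70.6°C

Length n = 49. Base counts: C=7, G=8, T=16, A=18
G+C = 15, so %GC = 15/49 × 100 = 30.612%
Salt term: 16.6 × (-0.582) = -9.661
GC term: 0.41 × 30.612 = 12.551; length term: −675/49 = −13.776
Tm = 81.5 + (-9.661) + 12.551 − 13.776 = 70.614 → 70.6°C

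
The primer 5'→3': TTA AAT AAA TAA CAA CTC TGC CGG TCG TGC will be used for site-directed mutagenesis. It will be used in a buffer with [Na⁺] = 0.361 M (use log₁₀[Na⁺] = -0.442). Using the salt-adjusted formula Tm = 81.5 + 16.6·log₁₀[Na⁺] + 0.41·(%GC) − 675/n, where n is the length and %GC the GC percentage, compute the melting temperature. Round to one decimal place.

Length n = 30. T=8, C=7, G=5, A=10
G+C = 12, so %GC = 12/30 × 100 = 40%
Salt term: 16.6 × (-0.442) = -7.337
GC term: 0.41 × 40 = 16.4; length term: −675/30 = −22.5
Tm = 81.5 + (-7.337) + 16.4 − 22.5 = 68.063 → 68.1°C

68.1°C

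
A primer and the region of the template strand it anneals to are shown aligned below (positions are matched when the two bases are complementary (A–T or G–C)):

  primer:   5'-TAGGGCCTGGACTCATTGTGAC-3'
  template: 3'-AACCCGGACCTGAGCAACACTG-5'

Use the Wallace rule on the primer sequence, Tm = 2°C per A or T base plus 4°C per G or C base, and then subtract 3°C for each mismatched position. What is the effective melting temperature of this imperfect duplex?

62°C

Primer base counts: A=4, T=6, G=7, C=5 → A+T=10, G+C=12
Perfect-match Tm = 2(10) + 4(12) = 20 + 48 = 68°C
Mismatches (positions where the bases are not complementary): 2 (at positions 2, 15)
Effective Tm = 68 − 2×3 = 68 − 6 = 62°C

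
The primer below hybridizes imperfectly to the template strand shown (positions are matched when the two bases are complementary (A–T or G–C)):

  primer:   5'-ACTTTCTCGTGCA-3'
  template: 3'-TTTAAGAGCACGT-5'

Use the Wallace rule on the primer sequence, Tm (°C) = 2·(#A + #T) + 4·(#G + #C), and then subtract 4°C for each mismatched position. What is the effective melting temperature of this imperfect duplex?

Primer base counts: A=2, T=5, G=2, C=4 → A+T=7, G+C=6
Perfect-match Tm = 2(7) + 4(6) = 14 + 24 = 38°C
Mismatches (positions where the bases are not complementary): 2 (at positions 2, 3)
Effective Tm = 38 − 2×4 = 38 − 8 = 30°C

30°C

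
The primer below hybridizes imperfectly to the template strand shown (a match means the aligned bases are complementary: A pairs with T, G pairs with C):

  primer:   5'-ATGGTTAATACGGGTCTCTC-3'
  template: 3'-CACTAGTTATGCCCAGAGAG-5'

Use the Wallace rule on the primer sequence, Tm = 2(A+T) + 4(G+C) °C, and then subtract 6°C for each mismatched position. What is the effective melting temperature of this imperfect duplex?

40°C

Primer base counts: A=4, T=7, G=5, C=4 → A+T=11, G+C=9
Perfect-match Tm = 2(11) + 4(9) = 22 + 36 = 58°C
Mismatches (positions where the bases are not complementary): 3 (at positions 1, 4, 6)
Effective Tm = 58 − 3×6 = 58 − 18 = 40°C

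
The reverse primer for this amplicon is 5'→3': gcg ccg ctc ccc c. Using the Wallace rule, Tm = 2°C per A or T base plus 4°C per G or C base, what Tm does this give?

50°C

Counting bases: T=1, C=9, G=3, A=0
A+T = 1, G+C = 12
Tm = 2(1) + 4(12) = 2 + 48 = 50°C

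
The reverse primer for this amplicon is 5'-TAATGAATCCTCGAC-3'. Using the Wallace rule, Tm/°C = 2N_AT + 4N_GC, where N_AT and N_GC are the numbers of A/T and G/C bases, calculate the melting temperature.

42°C

Base counts: C=4, T=4, A=5, G=2
AT pairs contribute 9, GC pairs contribute 6.
Tm = 4·6 + 2·9 = 24 + 18 = 42°C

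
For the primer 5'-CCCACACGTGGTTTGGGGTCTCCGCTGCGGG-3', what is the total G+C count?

Base counts: G=12, C=10, A=2, T=7
Total G or C: 12 + 10 = 22

22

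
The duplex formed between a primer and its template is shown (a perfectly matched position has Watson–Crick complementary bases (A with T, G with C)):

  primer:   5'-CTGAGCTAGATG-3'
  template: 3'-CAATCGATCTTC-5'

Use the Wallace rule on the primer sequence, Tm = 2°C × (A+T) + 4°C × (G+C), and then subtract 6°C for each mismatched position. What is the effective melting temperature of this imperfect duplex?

18°C

Primer base counts: A=3, T=3, G=4, C=2 → A+T=6, G+C=6
Perfect-match Tm = 2(6) + 4(6) = 12 + 24 = 36°C
Mismatches (positions where the bases are not complementary): 3 (at positions 1, 3, 11)
Effective Tm = 36 − 3×6 = 36 − 18 = 18°C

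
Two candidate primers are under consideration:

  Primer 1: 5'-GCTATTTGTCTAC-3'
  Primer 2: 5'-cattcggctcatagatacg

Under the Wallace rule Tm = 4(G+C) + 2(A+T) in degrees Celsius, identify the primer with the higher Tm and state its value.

Primer 2, 56°C

Primer 1: A+T=8, G+C=5 → Tm = 2(8)+4(5) = 36°C
Primer 2: A+T=10, G+C=9 → Tm = 2(10)+4(9) = 56°C
36°C vs 56°C → primer 2 is higher.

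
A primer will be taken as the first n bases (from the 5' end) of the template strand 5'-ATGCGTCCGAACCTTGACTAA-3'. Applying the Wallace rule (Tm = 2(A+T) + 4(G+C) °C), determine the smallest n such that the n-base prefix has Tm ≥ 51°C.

First 16 bases: ATGCGTCCGAACCTTG → Tm = 50°C (< 51°C)
First 17 bases: ATGCGTCCGAACCTTGA → Tm = 52°C (≥ 51°C)
Each additional base adds 2°C (A/T) or 4°C (G/C), so Tm is non-decreasing in n; n = 17 is the first length to reach 51°C.

n = 17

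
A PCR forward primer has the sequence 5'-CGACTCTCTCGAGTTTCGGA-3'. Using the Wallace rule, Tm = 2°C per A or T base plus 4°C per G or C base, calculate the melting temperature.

Counting bases: T=6, G=5, A=3, C=6
AT pairs contribute 9, GC pairs contribute 11.
Tm = 4·11 + 2·9 = 44 + 18 = 62°C

62°C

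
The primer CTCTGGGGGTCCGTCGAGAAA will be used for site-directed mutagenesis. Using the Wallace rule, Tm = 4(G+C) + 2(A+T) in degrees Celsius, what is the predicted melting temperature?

68°C

Base counts: A=4, G=8, C=5, T=4
A+T = 8, G+C = 13
Tm = 2×8 + 4×13 = 68°C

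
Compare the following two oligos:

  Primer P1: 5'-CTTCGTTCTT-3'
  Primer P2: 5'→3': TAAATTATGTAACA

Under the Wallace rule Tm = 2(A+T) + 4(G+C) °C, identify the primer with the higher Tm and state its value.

Primer P2, 32°C

Primer P1: A+T=6, G+C=4 → Tm = 2(6)+4(4) = 28°C
Primer P2: A+T=12, G+C=2 → Tm = 2(12)+4(2) = 32°C
28°C vs 32°C → primer P2 is higher.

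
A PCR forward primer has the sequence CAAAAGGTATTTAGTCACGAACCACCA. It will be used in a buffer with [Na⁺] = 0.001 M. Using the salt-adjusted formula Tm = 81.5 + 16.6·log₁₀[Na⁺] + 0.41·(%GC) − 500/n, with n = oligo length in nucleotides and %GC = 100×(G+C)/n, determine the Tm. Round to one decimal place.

Length n = 27. Scanning the sequence gives G=4, A=11, C=7, T=5.
G+C = 11, so %GC = 11/27 × 100 = 40.741%
Salt term: 16.6 × (-3) = -49.8
GC term: 0.41 × 40.741 = 16.704; length term: −500/27 = −18.519
Tm = 81.5 + (-49.8) + 16.704 − 18.519 = 29.885 → 29.9°C

29.9°C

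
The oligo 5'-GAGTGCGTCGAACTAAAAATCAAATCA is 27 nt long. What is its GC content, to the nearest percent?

Scanning the sequence gives A=12, C=5, T=5, G=5.
G+C = 5 + 5 = 10 out of 27 bases
%GC = 10/27 × 100 = 37.04% ≈ 37%

37%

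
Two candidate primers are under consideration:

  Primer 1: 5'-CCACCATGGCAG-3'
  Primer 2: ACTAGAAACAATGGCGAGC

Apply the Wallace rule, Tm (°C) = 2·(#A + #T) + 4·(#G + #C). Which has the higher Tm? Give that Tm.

Primer 1: A+T=4, G+C=8 → Tm = 2(4)+4(8) = 40°C
Primer 2: A+T=10, G+C=9 → Tm = 2(10)+4(9) = 56°C
40°C vs 56°C → primer 2 is higher.

Primer 2, 56°C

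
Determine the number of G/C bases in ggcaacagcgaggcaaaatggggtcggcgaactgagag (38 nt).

Counting bases: G=16, A=12, C=7, T=3
Total G or C: 16 + 7 = 23

23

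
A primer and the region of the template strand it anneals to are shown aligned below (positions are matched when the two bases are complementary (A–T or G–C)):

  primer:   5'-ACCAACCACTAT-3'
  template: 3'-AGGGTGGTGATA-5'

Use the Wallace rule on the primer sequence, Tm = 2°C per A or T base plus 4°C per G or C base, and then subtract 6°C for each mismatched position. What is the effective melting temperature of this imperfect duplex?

22°C

Primer base counts: A=5, T=2, G=0, C=5 → A+T=7, G+C=5
Perfect-match Tm = 2(7) + 4(5) = 14 + 20 = 34°C
Mismatches (positions where the bases are not complementary): 2 (at positions 1, 4)
Effective Tm = 34 − 2×6 = 34 − 12 = 22°C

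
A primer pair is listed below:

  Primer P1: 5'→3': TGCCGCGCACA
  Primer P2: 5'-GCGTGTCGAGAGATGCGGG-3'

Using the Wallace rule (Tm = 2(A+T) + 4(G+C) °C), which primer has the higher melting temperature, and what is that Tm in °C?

Primer P2, 64°C

Primer P1: A+T=3, G+C=8 → Tm = 2(3)+4(8) = 38°C
Primer P2: A+T=6, G+C=13 → Tm = 2(6)+4(13) = 64°C
38°C vs 64°C → primer P2 is higher.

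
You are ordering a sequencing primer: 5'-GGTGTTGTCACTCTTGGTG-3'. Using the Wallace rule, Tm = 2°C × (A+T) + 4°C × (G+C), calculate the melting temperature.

Scanning the sequence gives T=8, C=3, G=7, A=1.
So N_AT = 9 and N_GC = 10.
Tm = 2×9 + 4×10 = 58°C

58°C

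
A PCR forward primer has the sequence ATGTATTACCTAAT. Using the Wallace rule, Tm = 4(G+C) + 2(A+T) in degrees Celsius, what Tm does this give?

34°C

Counting bases: C=2, T=6, A=5, G=1
AT pairs contribute 11, GC pairs contribute 3.
Tm = 2(11) + 4(3) = 22 + 12 = 34°C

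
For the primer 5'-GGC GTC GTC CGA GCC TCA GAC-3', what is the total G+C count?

G=7, A=3, C=8, T=3
G+C = 7 + 8 = 15

15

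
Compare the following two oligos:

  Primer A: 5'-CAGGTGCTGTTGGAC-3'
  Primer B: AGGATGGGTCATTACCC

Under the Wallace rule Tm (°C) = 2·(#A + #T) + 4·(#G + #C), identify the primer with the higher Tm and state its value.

Primer B, 52°C

Primer A: A+T=6, G+C=9 → Tm = 2(6)+4(9) = 48°C
Primer B: A+T=8, G+C=9 → Tm = 2(8)+4(9) = 52°C
48°C vs 52°C → primer B is higher.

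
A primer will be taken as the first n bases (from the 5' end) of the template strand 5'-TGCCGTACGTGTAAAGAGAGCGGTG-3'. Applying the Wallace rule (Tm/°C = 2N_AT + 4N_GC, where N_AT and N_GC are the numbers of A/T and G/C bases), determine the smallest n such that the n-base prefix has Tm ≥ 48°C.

First 15 bases: TGCCGTACGTGTAAA → Tm = 44°C (< 48°C)
First 16 bases: TGCCGTACGTGTAAAG → Tm = 48°C (≥ 48°C)
Since every base adds ≥2°C, Tm only increases with n, so the threshold is first crossed at n = 16.

n = 16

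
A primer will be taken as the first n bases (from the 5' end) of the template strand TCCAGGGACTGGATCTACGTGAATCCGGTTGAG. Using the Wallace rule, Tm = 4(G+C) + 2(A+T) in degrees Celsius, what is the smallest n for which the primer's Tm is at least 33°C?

n = 11

First 10 bases: TCCAGGGACT → Tm = 32°C (< 33°C)
First 11 bases: TCCAGGGACTG → Tm = 36°C (≥ 33°C)
Since every base adds ≥2°C, Tm only increases with n, so the threshold is first crossed at n = 11.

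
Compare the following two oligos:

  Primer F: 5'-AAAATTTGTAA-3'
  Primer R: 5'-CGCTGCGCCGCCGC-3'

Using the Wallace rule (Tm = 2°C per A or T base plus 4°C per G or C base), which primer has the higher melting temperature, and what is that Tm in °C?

Primer R, 54°C

Primer F: A+T=10, G+C=1 → Tm = 2(10)+4(1) = 24°C
Primer R: A+T=1, G+C=13 → Tm = 2(1)+4(13) = 54°C
24°C vs 54°C → primer R is higher.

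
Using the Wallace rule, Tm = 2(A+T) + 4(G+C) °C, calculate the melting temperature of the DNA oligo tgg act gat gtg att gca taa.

Base counts: C=2, T=7, G=6, A=6
So N_AT = 13 and N_GC = 8.
Tm = 2×13 + 4×8 = 58°C

58°C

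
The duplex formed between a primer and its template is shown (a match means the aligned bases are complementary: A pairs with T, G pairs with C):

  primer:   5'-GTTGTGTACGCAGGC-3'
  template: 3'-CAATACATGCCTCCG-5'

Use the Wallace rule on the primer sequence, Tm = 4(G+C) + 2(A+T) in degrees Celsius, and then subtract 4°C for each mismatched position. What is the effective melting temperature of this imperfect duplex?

Primer base counts: A=2, T=4, G=6, C=3 → A+T=6, G+C=9
Perfect-match Tm = 2(6) + 4(9) = 12 + 36 = 48°C
Mismatches (positions where the bases are not complementary): 2 (at positions 4, 11)
Effective Tm = 48 − 2×4 = 48 − 8 = 40°C

40°C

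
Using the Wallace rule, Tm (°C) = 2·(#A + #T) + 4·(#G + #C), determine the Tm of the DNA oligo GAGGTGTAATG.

Base counts: T=3, G=5, A=3, C=0
AT pairs contribute 6, GC pairs contribute 5.
Tm = 2(6) + 4(5) = 12 + 20 = 32°C

32°C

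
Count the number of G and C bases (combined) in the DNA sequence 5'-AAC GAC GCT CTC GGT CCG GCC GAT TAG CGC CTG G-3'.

23

Counting bases: G=11, C=12, T=6, A=5
G+C = 11 + 12 = 23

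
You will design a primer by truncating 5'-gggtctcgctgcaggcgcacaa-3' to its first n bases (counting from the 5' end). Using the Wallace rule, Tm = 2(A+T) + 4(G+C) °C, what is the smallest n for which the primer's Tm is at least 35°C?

First 10 bases: GGGTCTCGCT → Tm = 34°C (< 35°C)
First 11 bases: GGGTCTCGCTG → Tm = 38°C (≥ 35°C)
Since every base adds ≥2°C, Tm only increases with n, so the threshold is first crossed at n = 11.

n = 11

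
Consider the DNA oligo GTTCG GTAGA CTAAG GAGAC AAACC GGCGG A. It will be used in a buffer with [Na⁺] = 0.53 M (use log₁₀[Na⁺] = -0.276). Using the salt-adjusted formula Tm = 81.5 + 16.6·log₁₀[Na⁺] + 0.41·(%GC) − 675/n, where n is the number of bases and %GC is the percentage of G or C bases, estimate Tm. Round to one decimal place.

Length n = 31. Counting bases: A=10, G=11, T=4, C=6
G+C = 17, so %GC = 17/31 × 100 = 54.839%
Salt term: 16.6 × (-0.276) = -4.582
GC term: 0.41 × 54.839 = 22.484; length term: −675/31 = −21.774
Tm = 81.5 + (-4.582) + 22.484 − 21.774 = 77.628 → 77.6°C

77.6°C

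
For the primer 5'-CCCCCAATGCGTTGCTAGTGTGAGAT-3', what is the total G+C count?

Base counts: G=7, T=7, C=7, A=5
G+C = 7 + 7 = 14

14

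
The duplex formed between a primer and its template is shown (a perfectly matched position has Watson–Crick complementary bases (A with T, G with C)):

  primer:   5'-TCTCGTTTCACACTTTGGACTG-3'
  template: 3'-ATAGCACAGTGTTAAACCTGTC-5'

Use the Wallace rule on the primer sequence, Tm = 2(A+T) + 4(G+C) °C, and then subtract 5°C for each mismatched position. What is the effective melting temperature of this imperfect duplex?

Primer base counts: A=3, T=9, G=4, C=6 → A+T=12, G+C=10
Perfect-match Tm = 2(12) + 4(10) = 24 + 40 = 64°C
Mismatches (positions where the bases are not complementary): 4 (at positions 2, 7, 13, 21)
Effective Tm = 64 − 4×5 = 64 − 20 = 44°C

44°C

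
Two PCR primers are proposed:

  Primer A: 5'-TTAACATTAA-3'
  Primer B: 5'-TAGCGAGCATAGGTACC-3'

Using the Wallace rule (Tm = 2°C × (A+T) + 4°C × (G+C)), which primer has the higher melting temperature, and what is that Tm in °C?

Primer A: A+T=9, G+C=1 → Tm = 2(9)+4(1) = 22°C
Primer B: A+T=8, G+C=9 → Tm = 2(8)+4(9) = 52°C
22°C vs 52°C → primer B is higher.

Primer B, 52°C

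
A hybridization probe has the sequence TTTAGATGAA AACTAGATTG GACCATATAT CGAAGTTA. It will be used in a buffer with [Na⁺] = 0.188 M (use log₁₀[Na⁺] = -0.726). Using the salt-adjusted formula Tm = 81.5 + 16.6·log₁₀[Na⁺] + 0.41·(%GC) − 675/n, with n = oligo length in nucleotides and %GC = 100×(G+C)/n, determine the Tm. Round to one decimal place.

Length n = 38. A=15, G=7, T=12, C=4
G+C = 11, so %GC = 11/38 × 100 = 28.947%
Salt term: 16.6 × (-0.726) = -12.052
GC term: 0.41 × 28.947 = 11.868; length term: −675/38 = −17.763
Tm = 81.5 + (-12.052) + 11.868 − 17.763 = 63.553 → 63.6°C

63.6°C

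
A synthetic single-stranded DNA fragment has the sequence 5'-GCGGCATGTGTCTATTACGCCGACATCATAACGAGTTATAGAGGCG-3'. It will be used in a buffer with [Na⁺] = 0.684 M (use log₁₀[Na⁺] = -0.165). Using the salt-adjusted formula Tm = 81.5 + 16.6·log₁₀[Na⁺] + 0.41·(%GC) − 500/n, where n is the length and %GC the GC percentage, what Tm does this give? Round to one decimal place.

Length n = 46. Scanning the sequence gives C=10, T=11, G=13, A=12.
G+C = 23, so %GC = 23/46 × 100 = 50%
Salt term: 16.6 × (-0.165) = -2.739
GC term: 0.41 × 50 = 20.5; length term: −500/46 = −10.87
Tm = 81.5 + (-2.739) + 20.5 − 10.87 = 88.391 → 88.4°C

88.4°C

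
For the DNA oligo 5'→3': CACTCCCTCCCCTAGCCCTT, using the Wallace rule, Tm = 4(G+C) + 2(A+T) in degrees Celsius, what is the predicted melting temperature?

66°C

Counting bases: A=2, G=1, T=5, C=12
AT pairs contribute 7, GC pairs contribute 13.
Tm = 2×7 + 4×13 = 66°C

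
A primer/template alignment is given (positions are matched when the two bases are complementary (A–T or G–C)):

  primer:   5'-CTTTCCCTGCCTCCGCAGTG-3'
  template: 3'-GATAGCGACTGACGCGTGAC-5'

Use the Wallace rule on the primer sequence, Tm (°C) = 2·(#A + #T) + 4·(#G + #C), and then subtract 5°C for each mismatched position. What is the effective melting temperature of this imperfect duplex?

Primer base counts: A=1, T=6, G=4, C=9 → A+T=7, G+C=13
Perfect-match Tm = 2(7) + 4(13) = 14 + 52 = 66°C
Mismatches (positions where the bases are not complementary): 5 (at positions 3, 6, 10, 13, 18)
Effective Tm = 66 − 5×5 = 66 − 25 = 41°C

41°C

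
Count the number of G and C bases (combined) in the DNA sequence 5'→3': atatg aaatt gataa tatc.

Base counts: C=1, G=2, T=7, A=9
Total G or C: 2 + 1 = 3

3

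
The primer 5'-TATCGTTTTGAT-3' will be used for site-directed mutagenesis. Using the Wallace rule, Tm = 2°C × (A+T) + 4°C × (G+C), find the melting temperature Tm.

30°C

Counting bases: T=7, A=2, C=1, G=2
A+T = 9, G+C = 3
Tm = 2(9) + 4(3) = 18 + 12 = 30°C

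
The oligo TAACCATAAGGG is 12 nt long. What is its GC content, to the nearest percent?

42%

G=3, C=2, A=5, T=2
G+C = 3 + 2 = 5 out of 12 bases
%GC = 5/12 × 100 = 41.67% ≈ 42%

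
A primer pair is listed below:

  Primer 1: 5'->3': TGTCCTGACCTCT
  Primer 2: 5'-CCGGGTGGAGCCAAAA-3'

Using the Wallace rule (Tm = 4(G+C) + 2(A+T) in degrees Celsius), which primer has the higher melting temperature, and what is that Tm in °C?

Primer 1: A+T=6, G+C=7 → Tm = 2(6)+4(7) = 40°C
Primer 2: A+T=6, G+C=10 → Tm = 2(6)+4(10) = 52°C
40°C vs 52°C → primer 2 is higher.

Primer 2, 52°C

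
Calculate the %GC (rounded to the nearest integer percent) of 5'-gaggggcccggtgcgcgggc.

Scanning the sequence gives T=1, C=6, A=1, G=12.
G+C = 12 + 6 = 18 out of 20 bases
%GC = 18/20 × 100 = 90% ≈ 90%

90%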